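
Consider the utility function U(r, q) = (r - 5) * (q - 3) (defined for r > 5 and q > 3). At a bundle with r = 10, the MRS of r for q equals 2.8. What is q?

MU_r = (q−3), MU_q = (r−5).
MRS = (q−3)/(r−5).
Substitute r = 10: MRS = (q − 3)/5. Setting this equal to 2.8 gives q − 3 = 2.8·5 = 14, so q = 17.

q = 17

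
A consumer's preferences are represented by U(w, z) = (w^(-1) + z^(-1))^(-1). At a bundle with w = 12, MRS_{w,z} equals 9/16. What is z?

z = 9

For CES with ρ = -1, MRS = (z/w)^2.
Setting (z/12)^2 = 9/16 gives z/12 = 0.75 and z = 9.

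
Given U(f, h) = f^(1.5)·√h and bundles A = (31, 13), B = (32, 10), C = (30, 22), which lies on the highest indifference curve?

Bundle C

Evaluate utility at each bundle:
U(A) = 622.321.
U(B) = 572.433.
U(C) = 770.714.
Highest utility is C, so C ≻ A ≻ B.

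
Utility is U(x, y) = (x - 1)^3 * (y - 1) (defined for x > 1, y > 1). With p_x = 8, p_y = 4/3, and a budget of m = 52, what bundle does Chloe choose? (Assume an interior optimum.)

x* = 5, y* = 9

MU_x = 3·(x−1)^2·(y−1), MU_y = (x−1)^3.
MRS = (3/1)·(y−1)/(x−1).
Tangency: set MRS = p_x/p_y = 8/(4/3) = 6.
So (3/1)·(y − 1)/(x − 1) = 6, i.e. (y − 1) = 2·(x − 1).
Rewrite the budget in excess-of-subsistence terms: 8·(x − 1) + (4/3)·(y − 1) = 52 − 8·1 − (4/3)·1 = 128/3.
Substituting, (32/3)·(x − 1) = 128/3, so x − 1 = 4 and x* = 5.
Then y − 1 = 2·4 = 8, so y* = 9.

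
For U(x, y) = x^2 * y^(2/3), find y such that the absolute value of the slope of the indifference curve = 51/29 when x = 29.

MU_x = 2·x·y^(2/3) and MU_y = 2/3·x^2·y^(-1/3).
MRS = MU_x/MU_y = (3)·y/x.
Substitute x = 29: MRS = y/(29/3). Setting y/(29/3) = 51/29 gives y = (51/29)·(29/3) = 17.

y = 17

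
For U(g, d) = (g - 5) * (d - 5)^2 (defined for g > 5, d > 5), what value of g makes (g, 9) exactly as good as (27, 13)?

g = 93

U(27, 13) = 1408.
Set U(g, 9) = 1408 and solve.
With d = 9: (9 − 5)^2 = 16, so (g − 5) = 1408/16 = 88.
So g = 5 + 88 = 93.
Check: U(93, 9) = 1408.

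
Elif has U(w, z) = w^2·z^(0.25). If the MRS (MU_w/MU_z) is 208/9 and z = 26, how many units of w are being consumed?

w = 9

MU_w = 2·w·z^(0.25) and MU_z = 0.25·w^2·z^(-0.75).
MRS = MU_w/MU_z = (8)·z/w.
Substitute z = 26: MRS = 208/w. Setting 208/w = 208/9 gives w = 208/(208/9) = 9.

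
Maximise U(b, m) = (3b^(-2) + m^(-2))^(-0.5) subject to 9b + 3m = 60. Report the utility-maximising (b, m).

b* = 5, m* = 5

For CES with ρ = -2, MRS = (3/1)·(m/b)^3.
Tangency: set MRS = p_b/p_m = 9/3 = 3.
So (m/b)^3 = 1; taking the cube root, m/b = 1, i.e. m = b.
Substitute into the budget 9·b + 3·m = 60: 12·b = 60, so b* = 5 and m* = 5.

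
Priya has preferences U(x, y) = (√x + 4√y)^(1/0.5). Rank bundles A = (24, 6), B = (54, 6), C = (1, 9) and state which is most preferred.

Bundle B

Evaluate utility at each bundle:
U(A) = 216.000.
U(B) = 294.000.
U(C) = 169.000.
Highest utility is B, so B ≻ A ≻ C.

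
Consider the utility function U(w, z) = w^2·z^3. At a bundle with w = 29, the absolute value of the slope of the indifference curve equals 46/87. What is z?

z = 23

MU_w = 2·w·z^3 and MU_z = 3·w^2·z^2.
MRS = MU_w/MU_z = (2/3)·z/w.
Substitute w = 29: MRS = z/43.5. Setting z/43.5 = 46/87 gives z = (46/87)·43.5 = 23.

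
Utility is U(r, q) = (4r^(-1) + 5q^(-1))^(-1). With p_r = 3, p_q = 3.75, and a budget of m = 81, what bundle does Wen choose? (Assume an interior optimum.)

For CES with ρ = -1, MRS = (4/5)·(q/r)^2.
Tangency: set MRS = p_r/p_q = 3/3.75 = 0.8.
So (q/r)^2 = 1; taking the square root, q/r = 1, i.e. q = r.
Substitute into the budget 3·r + 3.75·q = 81: 6.75·r = 81, so r* = 12 and q* = 12.

r* = 12, q* = 12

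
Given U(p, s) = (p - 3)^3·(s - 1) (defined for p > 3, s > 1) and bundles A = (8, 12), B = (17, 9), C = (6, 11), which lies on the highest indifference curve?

Evaluate utility at each bundle:
U(A) = 1375.
U(B) = 21952.
U(C) = 270.
Highest utility is B, so B ≻ A ≻ C.

Bundle B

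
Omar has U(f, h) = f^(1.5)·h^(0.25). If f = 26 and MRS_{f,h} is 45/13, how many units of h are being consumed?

h = 15

MU_f = 1.5·√f·h^(0.25) and MU_h = 0.25·f^(1.5)·h^(-0.75).
MRS = MU_f/MU_h = (6)·h/f.
Substitute f = 26: MRS = h/(13/3). Setting h/(13/3) = 45/13 gives h = (45/13)·(13/3) = 15.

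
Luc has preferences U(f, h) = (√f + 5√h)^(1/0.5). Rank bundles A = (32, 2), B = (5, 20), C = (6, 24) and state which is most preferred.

Evaluate utility at each bundle:
U(A) = 162.000.
U(B) = 605.000.
U(C) = 726.000.
Highest utility is C, so C ≻ B ≻ A.

Bundle C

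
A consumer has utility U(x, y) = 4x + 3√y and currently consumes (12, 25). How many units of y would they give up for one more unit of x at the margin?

MU_x = 4, MU_y = 3/(2√y).
MRS = 4 ÷ (3/(2√y)).
At (12, 25): MRS = 40/3.
The indifference curve has slope −40/3 at this bundle.

MRS = 40/3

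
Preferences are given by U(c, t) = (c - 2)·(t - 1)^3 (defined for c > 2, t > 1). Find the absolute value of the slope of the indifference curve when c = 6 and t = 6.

MU_c = (t−1)^3, MU_t = 3·(c−2)·(t−1)^2.
MRS = (1/3)·(t−1)/(c−2).
At (6, 6): MRS = 5/12.
That is, one extra unit of c is worth 5/12 units of t at the margin.

MRS = 5/12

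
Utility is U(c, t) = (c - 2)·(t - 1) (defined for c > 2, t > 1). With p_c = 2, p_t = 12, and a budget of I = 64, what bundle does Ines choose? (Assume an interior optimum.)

MU_c = (t−1), MU_t = (c−2).
MRS = (t−1)/(c−2).
Tangency: set MRS = p_c/p_t = 2/12 = 1/6.
So (t − 1)/(c − 2) = 1/6, i.e. (t − 1) = (1/6)·(c − 2).
Rewrite the budget in excess-of-subsistence terms: 2·(c − 2) + 12·(t − 1) = 64 − 2·2 − 12·1 = 48.
Substituting, 4·(c − 2) = 48, so c − 2 = 12 and c* = 14.
Then t − 1 = (1/6)·12 = 2, so t* = 3.

c* = 14, t* = 3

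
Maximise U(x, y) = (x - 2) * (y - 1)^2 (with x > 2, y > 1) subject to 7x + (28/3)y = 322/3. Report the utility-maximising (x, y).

MU_x = (y−1)^2, MU_y = 2·(x−2)·(y−1).
MRS = (1/2)·(y−1)/(x−2).
Tangency: set MRS = p_x/p_y = 7/(28/3) = 0.75.
So (1/2)·(y − 1)/(x − 2) = 0.75, i.e. (y − 1) = 1.5·(x − 2).
Rewrite the budget in excess-of-subsistence terms: 7·(x − 2) + (28/3)·(y − 1) = 322/3 − 7·2 − (28/3)·1 = 84.
Substituting, 21·(x − 2) = 84, so x − 2 = 4 and x* = 6.
Then y − 1 = 1.5·4 = 6, so y* = 7.

x* = 6, y* = 7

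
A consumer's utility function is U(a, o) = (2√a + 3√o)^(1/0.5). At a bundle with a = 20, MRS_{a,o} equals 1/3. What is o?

For CES with ρ = 0.5, MRS = (2/3)·√(o/a).
Setting (2/3)·√(o/20) = 1/3 gives √(o/20) = 0.5, so o/20 = 0.25 and o = 5.

o = 5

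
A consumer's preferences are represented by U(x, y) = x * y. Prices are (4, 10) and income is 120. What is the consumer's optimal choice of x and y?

x* = 15, y* = 6

MU_x = y and MU_y = x.
MRS = MU_x/MU_y = y/x.
Tangency: set MRS = p_x/p_y = 4/10 = 0.4.
So y/x = 0.4, i.e. y = 0.4·x.
Substitute into the budget 4·x + 10·y = 120: 8·x = 120, so x* = 15.
Then y* = 0.4·15 = 6.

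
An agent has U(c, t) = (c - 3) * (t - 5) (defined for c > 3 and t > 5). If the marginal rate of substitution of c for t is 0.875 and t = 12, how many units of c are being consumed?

c = 11

MU_c = (t−5), MU_t = (c−3).
MRS = (t−5)/(c−3).
Substitute t = 12: MRS = 7/(c − 3). Setting this equal to 0.875 gives c − 3 = 7/0.875 = 8, so c = 11.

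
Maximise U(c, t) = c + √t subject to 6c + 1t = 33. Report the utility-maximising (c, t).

MU_c = 1, MU_t = 1/(2√t).
MRS = 1 ÷ (1/(2√t)).
Tangency: set MRS = p_c/p_t = 6/1 = 6.
MRS depends only on t: 2·√t = 6 ⇒ √t = 6/2 = 3 ⇒ t* = 9.
From the budget, 6·c = 33 − 1·9 = 24, so c* = 4.

c* = 4, t* = 9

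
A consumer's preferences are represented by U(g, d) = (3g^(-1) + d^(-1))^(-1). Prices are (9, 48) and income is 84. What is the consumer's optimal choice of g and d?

For CES with ρ = -1, MRS = (3/1)·(d/g)^2.
Tangency: set MRS = p_g/p_d = 9/48 = 3/16.
So (d/g)^2 = 1/16; taking the square root, d/g = 0.25, i.e. d = 0.25·g.
Substitute into the budget 9·g + 48·d = 84: 21·g = 84, so g* = 4 and d* = 0.25·4 = 1.

g* = 4, d* = 1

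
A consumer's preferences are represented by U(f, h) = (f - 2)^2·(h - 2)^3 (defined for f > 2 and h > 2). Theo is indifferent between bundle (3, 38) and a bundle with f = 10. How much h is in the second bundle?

U(3, 38) = 46656.
Set U(10, h) = 46656 and solve.
With f = 10: (10 − 2)^2 = 64, so (h − 2)^3 = 46656/64 = 729.
Taking the cube root (with h > 2): h − 2 = 9, so h = 11.
Check: U(10, 11) = 46656.

h = 11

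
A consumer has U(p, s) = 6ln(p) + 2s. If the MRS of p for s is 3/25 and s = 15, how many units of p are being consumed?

p = 25

MU_p = 6/p, MU_s = 2.
MRS = 6/p ÷ 2.
MRS depends only on p: 3/p = 3/25 ⇒ p = 3/(3/25) = 25.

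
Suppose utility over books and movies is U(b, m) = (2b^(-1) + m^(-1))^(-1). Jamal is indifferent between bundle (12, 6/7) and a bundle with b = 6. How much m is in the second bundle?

m = 1

U depends on (b, m) only through S = 2b^(-1) + m^(-1), so equal utility means equal S. At (12, 6/7): S = 4/3.
With b = 6: 2·6^(-1) = 1/3, so m^(-1) = 4/3 − 1/3 = 1.
Hence m = 1/1 = 1.
Check: U(6, 1) = 0.75.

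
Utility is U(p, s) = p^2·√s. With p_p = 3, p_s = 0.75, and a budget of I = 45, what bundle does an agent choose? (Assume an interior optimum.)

MU_p = 2·p·√s and MU_s = 0.5·p^2·s^(-0.5).
MRS = MU_p/MU_s = (4)·s/p.
Tangency: set MRS = p_p/p_s = 3/0.75 = 4.
So (4)·s/p = 4, i.e. s = p.
Substitute into the budget 3·p + 0.75·s = 45: 3.75·p = 45, so p* = 12.
Then s* = 12.

p* = 12, s* = 12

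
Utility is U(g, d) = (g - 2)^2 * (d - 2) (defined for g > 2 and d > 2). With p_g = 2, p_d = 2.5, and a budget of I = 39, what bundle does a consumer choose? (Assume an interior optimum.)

MU_g = 2·(g−2)·(d−2), MU_d = (g−2)^2.
MRS = (2/1)·(d−2)/(g−2).
Tangency: set MRS = p_g/p_d = 2/2.5 = 0.8.
So (2/1)·(d − 2)/(g − 2) = 0.8, i.e. (d − 2) = 0.4·(g − 2).
Rewrite the budget in excess-of-subsistence terms: 2·(g − 2) + 2.5·(d − 2) = 39 − 2·2 − 2.5·2 = 30.
Substituting, 3·(g − 2) = 30, so g − 2 = 10 and g* = 12.
Then d − 2 = 0.4·10 = 4, so d* = 6.

g* = 12, d* = 6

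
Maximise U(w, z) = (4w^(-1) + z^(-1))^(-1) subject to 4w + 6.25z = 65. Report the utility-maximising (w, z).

For CES with ρ = -1, MRS = (4/1)·(z/w)^2.
Tangency: set MRS = p_w/p_z = 4/6.25 = 16/25.
So (z/w)^2 = 4/25; taking the square root, z/w = 0.4, i.e. z = 0.4·w.
Substitute into the budget 4·w + 6.25·z = 65: 6.5·w = 65, so w* = 10 and z* = 0.4·10 = 4.

w* = 10, z* = 4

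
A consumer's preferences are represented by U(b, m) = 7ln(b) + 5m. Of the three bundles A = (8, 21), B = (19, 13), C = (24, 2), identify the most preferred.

Evaluate utility at each bundle:
U(A) = 119.556.
U(B) = 85.611.
U(C) = 32.246.
Highest utility is A, so A ≻ B ≻ C.

Bundle A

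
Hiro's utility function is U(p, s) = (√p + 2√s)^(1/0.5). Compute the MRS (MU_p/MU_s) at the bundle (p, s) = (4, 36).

MRS = 1.5

For CES with ρ = 0.5, MRS = (1/2)·√(s/p).
At (4, 36): MRS = 1.5.
So at (4, 36) the consumer would give up 1.5 units of s for one more unit of p.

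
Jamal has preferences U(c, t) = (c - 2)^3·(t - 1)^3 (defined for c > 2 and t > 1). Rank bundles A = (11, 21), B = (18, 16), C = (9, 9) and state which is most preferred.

Evaluate utility at each bundle:
U(A) = 5832000.
U(B) = 13824000.
U(C) = 175616.
Highest utility is B, so B ≻ A ≻ C.

Bundle B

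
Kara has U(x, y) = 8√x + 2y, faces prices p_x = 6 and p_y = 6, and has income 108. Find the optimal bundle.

MU_x = 8/(2√x), MU_y = 2.
MRS = 8/(2√x) ÷ 2.
Tangency: set MRS = p_x/p_y = 6/6 = 1.
MRS depends only on x: 2/√x = 1 ⇒ √x = 2/1 = 2 ⇒ x* = 4.
From the budget, 6·y = 108 − 6·4 = 84, so y* = 14.

x* = 4, y* = 14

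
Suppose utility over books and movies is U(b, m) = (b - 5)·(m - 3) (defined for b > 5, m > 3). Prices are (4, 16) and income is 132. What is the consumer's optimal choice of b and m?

MU_b = (m−3), MU_m = (b−5).
MRS = (m−3)/(b−5).
Tangency: set MRS = p_b/p_m = 4/16 = 0.25.
So (m − 3)/(b − 5) = 0.25, i.e. (m − 3) = 0.25·(b − 5).
Rewrite the budget in excess-of-subsistence terms: 4·(b − 5) + 16·(m − 3) = 132 − 4·5 − 16·3 = 64.
Substituting, 8·(b − 5) = 64, so b − 5 = 8 and b* = 13.
Then m − 3 = 0.25·8 = 2, so m* = 5.

b* = 13, m* = 5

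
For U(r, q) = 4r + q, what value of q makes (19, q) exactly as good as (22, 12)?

U(22, 12) = 100.
Set U(19, q) = 100 and solve.
4·19 + q = 100 ⇒ q = 24 ⇒ q = 24.
Check: U(19, 24) = 100.

q = 24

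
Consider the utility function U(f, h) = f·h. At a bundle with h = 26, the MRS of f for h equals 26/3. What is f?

f = 3

MU_f = h and MU_h = f.
MRS = MU_f/MU_h = h/f.
Substitute h = 26: MRS = 26/f. Setting 26/f = 26/3 gives f = 26/(26/3) = 3.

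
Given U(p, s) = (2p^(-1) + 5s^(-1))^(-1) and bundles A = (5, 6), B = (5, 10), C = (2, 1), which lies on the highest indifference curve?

Bundle B

Evaluate utility at each bundle:
U(A) = 0.811.
U(B) = 1.111.
U(C) = 0.167.
Highest utility is B, so B ≻ A ≻ C.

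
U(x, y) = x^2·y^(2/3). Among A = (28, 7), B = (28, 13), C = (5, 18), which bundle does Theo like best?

Evaluate utility at each bundle:
U(A) = 2868.896.
U(B) = 4334.559.
U(C) = 171.707.
Highest utility is B, so B ≻ A ≻ C.

Bundle B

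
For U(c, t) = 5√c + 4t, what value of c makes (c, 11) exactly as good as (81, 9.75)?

U(81, 9.75) = 84.
Set U(c, 11) = 84 and solve.
With t = 11: 5√c = 84 − 4·11 = 40, so √c = 8 and c = 64.
Check: U(64, 11) = 84.

c = 64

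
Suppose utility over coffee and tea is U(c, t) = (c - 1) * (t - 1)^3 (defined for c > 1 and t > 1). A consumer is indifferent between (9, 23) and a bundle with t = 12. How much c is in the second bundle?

U(9, 23) = 85184.
Set U(c, 12) = 85184 and solve.
With t = 12: (12 − 1)^3 = 1331, so (c − 1) = 85184/1331 = 64.
So c = 1 + 64 = 65.
Check: U(65, 12) = 85184.

c = 65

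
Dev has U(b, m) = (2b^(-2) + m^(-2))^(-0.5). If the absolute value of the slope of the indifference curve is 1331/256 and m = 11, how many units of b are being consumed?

b = 8

For CES with ρ = -2, MRS = (2/1)·(m/b)^3.
Setting (2/1)·(11/b)^3 = 1331/256 gives (11/b)^3 = 1331/512, so 11/b = 1.375 and b = 8.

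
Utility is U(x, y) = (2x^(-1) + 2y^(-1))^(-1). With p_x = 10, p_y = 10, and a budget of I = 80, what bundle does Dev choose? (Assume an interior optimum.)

x* = 4, y* = 4

For CES with ρ = -1, MRS = (y/x)^2.
Tangency: set MRS = p_x/p_y = 10/10 = 1.
So (y/x)^2 = 1; taking the square root, y/x = 1, i.e. y = x.
Substitute into the budget 10·x + 10·y = 80: 20·x = 80, so x* = 4 and y* = 4.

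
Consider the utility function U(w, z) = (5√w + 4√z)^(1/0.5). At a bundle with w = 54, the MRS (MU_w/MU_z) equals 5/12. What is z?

z = 6

For CES with ρ = 0.5, MRS = (5/4)·√(z/w).
Setting (5/4)·√(z/54) = 5/12 gives √(z/54) = 1/3, so z/54 = 1/9 and z = 6.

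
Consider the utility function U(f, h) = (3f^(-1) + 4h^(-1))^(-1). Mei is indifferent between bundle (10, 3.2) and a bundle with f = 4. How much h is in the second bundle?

h = 5

U depends on (f, h) only through S = 3f^(-1) + 4h^(-1), so equal utility means equal S. At (10, 3.2): S = 1.55.
With f = 4: 3·4^(-1) = 0.75, so 4h^(-1) = 1.55 − 0.75 = 0.8, i.e. h^(-1) = 0.2.
Hence h = 1/0.2 = 5.
Check: U(4, 5) = 0.6452.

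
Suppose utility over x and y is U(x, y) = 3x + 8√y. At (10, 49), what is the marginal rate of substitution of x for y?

MRS = 5.25

MU_x = 3, MU_y = 8/(2√y).
MRS = 3 ÷ (8/(2√y)).
At (10, 49): MRS = 5.25.
So at (10, 49) the consumer would give up 5.25 units of y for one more unit of x.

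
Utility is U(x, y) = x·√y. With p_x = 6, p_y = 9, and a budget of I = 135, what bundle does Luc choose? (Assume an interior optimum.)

x* = 15, y* = 5

MU_x = √y and MU_y = 0.5·x·y^(-0.5).
MRS = MU_x/MU_y = (2)·y/x.
Tangency: set MRS = p_x/p_y = 6/9 = 2/3.
So (2)·y/x = 2/3, i.e. y = (1/3)·x.
Substitute into the budget 6·x + 9·y = 135: 9·x = 135, so x* = 15.
Then y* = (1/3)·15 = 5.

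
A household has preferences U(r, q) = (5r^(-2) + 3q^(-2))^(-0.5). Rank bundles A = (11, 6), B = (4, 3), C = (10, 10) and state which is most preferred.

Evaluate utility at each bundle:
U(A) = 2.832.
U(B) = 1.244.
U(C) = 3.536.
Highest utility is C, so C ≻ A ≻ B.

Bundle C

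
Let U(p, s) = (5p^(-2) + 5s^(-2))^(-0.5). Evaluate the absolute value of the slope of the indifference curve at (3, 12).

MRS = 64

For CES with ρ = -2, MRS = (s/p)^3.
At (3, 12): MRS = 64.
So at (3, 12) the consumer would give up 64 units of s for one more unit of p.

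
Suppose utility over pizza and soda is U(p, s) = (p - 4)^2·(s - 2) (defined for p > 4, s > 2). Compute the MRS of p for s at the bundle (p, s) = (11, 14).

MU_p = 2·(p−4)·(s−2), MU_s = (p−4)^2.
MRS = (2/1)·(s−2)/(p−4).
At (11, 14): MRS = 24/7.
So at (11, 14) the consumer would give up 24/7 units of s for one more unit of p.

MRS = 24/7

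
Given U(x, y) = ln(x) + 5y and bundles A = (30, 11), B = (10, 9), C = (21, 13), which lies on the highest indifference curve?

Bundle C

Evaluate utility at each bundle:
U(A) = 58.401.
U(B) = 47.303.
U(C) = 68.045.
Highest utility is C, so C ≻ A ≻ B.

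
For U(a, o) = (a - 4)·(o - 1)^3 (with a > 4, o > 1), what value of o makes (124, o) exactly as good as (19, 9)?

o = 5

U(19, 9) = 7680.
Set U(124, o) = 7680 and solve.
With a = 124: (124 − 4) = 120, so (o − 1)^3 = 7680/120 = 64.
Taking the cube root (with o > 1): o − 1 = 4, so o = 5.
Check: U(124, 5) = 7680.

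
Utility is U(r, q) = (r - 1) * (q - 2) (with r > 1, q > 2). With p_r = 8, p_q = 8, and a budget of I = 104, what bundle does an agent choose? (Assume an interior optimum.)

MU_r = (q−2), MU_q = (r−1).
MRS = (q−2)/(r−1).
Tangency: set MRS = p_r/p_q = 8/8 = 1.
So (q − 2)/(r − 1) = 1, i.e. (q − 2) = (r − 1).
Rewrite the budget in excess-of-subsistence terms: 8·(r − 1) + 8·(q − 2) = 104 − 8·1 − 8·2 = 80.
Substituting, 16·(r − 1) = 80, so r − 1 = 5 and r* = 6.
Then q − 2 = 5, so q* = 7.

r* = 6, q* = 7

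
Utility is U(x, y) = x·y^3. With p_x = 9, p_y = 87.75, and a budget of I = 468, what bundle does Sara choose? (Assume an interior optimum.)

x* = 13, y* = 4

MU_x = y^3 and MU_y = 3·x·y^2.
MRS = MU_x/MU_y = (1/3)·y/x.
Tangency: set MRS = p_x/p_y = 9/87.75 = 4/39.
So (1/3)·y/x = 4/39, i.e. y = (4/13)·x.
Substitute into the budget 9·x + 87.75·y = 468: 36·x = 468, so x* = 13.
Then y* = (4/13)·13 = 4.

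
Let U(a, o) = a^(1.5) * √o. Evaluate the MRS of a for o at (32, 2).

MRS = 3/16

MU_a = 1.5·√a·√o and MU_o = 0.5·a^(1.5)·o^(-0.5).
MRS = MU_a/MU_o = (3)·o/a.
At (32, 2): MRS = 3/16.
The indifference curve has slope −3/16 at this bundle.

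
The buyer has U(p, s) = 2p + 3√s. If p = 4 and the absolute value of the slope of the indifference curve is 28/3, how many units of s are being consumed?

MU_p = 2, MU_s = 3/(2√s).
MRS = 2 ÷ (3/(2√s)).
MRS depends only on s: (4/3)·√s = 28/3 ⇒ √s = (28/3)/(4/3) = 7 ⇒ s = 49.

s = 49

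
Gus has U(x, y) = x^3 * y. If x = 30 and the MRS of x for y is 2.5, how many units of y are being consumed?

MU_x = 3·x^2·y and MU_y = x^3.
MRS = MU_x/MU_y = (3/1)·y/x.
Substitute x = 30: MRS = y/10. Setting y/10 = 2.5 gives y = 2.5·10 = 25.

y = 25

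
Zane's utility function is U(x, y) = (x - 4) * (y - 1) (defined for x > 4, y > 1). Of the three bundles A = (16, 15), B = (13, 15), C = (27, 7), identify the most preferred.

Evaluate utility at each bundle:
U(A) = 168.
U(B) = 126.
U(C) = 138.
Highest utility is A, so A ≻ C ≻ B.

Bundle A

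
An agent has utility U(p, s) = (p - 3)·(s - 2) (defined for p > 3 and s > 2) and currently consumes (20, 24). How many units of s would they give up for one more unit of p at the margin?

MRS = 22/17

MU_p = (s−2), MU_s = (p−3).
MRS = (s−2)/(p−3).
At (20, 24): MRS = 22/17.
That is, one extra unit of p is worth 22/17 units of s at the margin.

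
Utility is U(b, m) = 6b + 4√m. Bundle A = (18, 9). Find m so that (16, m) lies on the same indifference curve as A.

U(18, 9) = 120.
Set U(16, m) = 120 and solve.
With b = 16: 4√m = 120 − 6·16 = 24, so √m = 6 and m = 36.
Check: U(16, 36) = 120.

m = 36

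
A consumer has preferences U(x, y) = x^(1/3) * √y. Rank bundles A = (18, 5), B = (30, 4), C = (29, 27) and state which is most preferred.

Bundle C

Evaluate utility at each bundle:
U(A) = 5.860.
U(B) = 6.214.
U(C) = 15.964.
Highest utility is C, so C ≻ B ≻ A.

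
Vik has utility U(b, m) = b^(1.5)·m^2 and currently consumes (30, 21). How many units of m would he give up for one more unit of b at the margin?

MRS = 21/40

MU_b = 1.5·√b·m^2 and MU_m = 2·b^(1.5)·m.
MRS = MU_b/MU_m = (0.75)·m/b.
At (30, 21): MRS = 21/40.
So at (30, 21) the consumer would give up 21/40 units of m for one more unit of b.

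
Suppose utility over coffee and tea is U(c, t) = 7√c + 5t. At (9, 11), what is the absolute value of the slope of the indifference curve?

MU_c = 7/(2√c), MU_t = 5.
MRS = 7/(2√c) ÷ 5.
At (9, 11): MRS = 7/30.
That is, one extra unit of c is worth 7/30 units of t at the margin.

MRS = 7/30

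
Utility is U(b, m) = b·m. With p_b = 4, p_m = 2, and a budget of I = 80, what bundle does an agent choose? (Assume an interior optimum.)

MU_b = m and MU_m = b.
MRS = MU_b/MU_m = m/b.
Tangency: set MRS = p_b/p_m = 4/2 = 2.
So m/b = 2, i.e. m = 2·b.
Substitute into the budget 4·b + 2·m = 80: 8·b = 80, so b* = 10.
Then m* = 2·10 = 20.

b* = 10, m* = 20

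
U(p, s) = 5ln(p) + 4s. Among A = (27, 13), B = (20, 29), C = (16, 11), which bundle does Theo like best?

Evaluate utility at each bundle:
U(A) = 68.479.
U(B) = 130.979.
U(C) = 57.863.
Highest utility is B, so B ≻ A ≻ C.

Bundle B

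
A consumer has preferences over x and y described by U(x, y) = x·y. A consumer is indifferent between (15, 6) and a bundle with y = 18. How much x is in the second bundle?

x = 5

U(15, 6) = 90.
Set U(x, 18) = 90 and solve.
With y = 18: x = 90/18 = 5.
Check: U(5, 18) = 90.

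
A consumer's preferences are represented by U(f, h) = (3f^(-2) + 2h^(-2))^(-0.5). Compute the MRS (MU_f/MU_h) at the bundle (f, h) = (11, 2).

MRS = 12/1331

For CES with ρ = -2, MRS = (3/2)·(h/f)^3.
At (11, 2): MRS = 12/1331.
The indifference curve has slope −12/1331 at this bundle.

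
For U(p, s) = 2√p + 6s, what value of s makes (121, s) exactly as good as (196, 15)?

s = 16

U(196, 15) = 118.
Set U(121, s) = 118 and solve.
With p = 121: √121 = 11, so 6s = 118 − 2·11 = 96 and s = 16.
Check: U(121, 16) = 118.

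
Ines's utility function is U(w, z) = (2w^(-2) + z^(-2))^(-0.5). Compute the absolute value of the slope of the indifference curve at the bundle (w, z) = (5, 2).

MRS = 16/125

For CES with ρ = -2, MRS = (2/1)·(z/w)^3.
At (5, 2): MRS = 16/125.
That is, one extra unit of w is worth 16/125 units of z at the margin.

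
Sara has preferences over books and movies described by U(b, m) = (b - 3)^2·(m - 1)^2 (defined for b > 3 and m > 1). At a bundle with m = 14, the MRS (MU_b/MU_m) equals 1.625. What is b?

MU_b = 2·(b−3)·(m−1)^2, MU_m = 2·(b−3)^2·(m−1).
MRS = (m−1)/(b−3).
Substitute m = 14: MRS = 13/(b − 3). Setting this equal to 1.625 gives b − 3 = 13/1.625 = 8, so b = 11.

b = 11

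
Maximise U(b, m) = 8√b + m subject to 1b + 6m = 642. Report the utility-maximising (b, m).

b* = 576, m* = 11

MU_b = 8/(2√b), MU_m = 1.
MRS = 8/(2√b) ÷ 1.
Tangency: set MRS = p_b/p_m = 1/6.
MRS depends only on b: 4/√b = 1/6 ⇒ √b = 4/(1/6) = 24 ⇒ b* = 576.
From the budget, 6·m = 642 − 1·576 = 66, so m* = 11.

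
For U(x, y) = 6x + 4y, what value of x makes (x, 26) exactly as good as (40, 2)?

x = 24

U(40, 2) = 248.
Set U(x, 26) = 248 and solve.
6x + 4·26 = 248 ⇒ 6x = 144 ⇒ x = 24.
Check: U(24, 26) = 248.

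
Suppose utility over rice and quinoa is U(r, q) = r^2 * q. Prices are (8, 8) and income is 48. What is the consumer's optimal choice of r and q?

MU_r = 2·r·q and MU_q = r^2.
MRS = MU_r/MU_q = (2/1)·q/r.
Tangency: set MRS = p_r/p_q = 8/8 = 1.
So (2/1)·q/r = 1, i.e. q = 0.5·r.
Substitute into the budget 8·r + 8·q = 48: 12·r = 48, so r* = 4.
Then q* = 0.5·4 = 2.

r* = 4, q* = 2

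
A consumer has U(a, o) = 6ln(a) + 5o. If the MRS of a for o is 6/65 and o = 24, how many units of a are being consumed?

a = 13

MU_a = 6/a, MU_o = 5.
MRS = 6/a ÷ 5.
MRS depends only on a: 1.2/a = 6/65 ⇒ a = 1.2/(6/65) = 13.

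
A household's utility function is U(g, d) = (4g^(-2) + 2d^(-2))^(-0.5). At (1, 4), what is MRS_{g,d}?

For CES with ρ = -2, MRS = (4/2)·(d/g)^3.
At (1, 4): MRS = 128.
The indifference curve has slope −128 at this bundle.

MRS = 128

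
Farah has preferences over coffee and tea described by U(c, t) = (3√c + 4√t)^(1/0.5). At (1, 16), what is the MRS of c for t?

For CES with ρ = 0.5, MRS = (3/4)·√(t/c).
At (1, 16): MRS = 3.
That is, one extra unit of c is worth 3 units of t at the margin.

MRS = 3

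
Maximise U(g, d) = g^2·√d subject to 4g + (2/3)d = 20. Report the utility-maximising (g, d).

g* = 4, d* = 6

MU_g = 2·g·√d and MU_d = 0.5·g^2·d^(-0.5).
MRS = MU_g/MU_d = (4)·d/g.
Tangency: set MRS = p_g/p_d = 4/(2/3) = 6.
So (4)·d/g = 6, i.e. d = 1.5·g.
Substitute into the budget 4·g + (2/3)·d = 20: 5·g = 20, so g* = 4.
Then d* = 1.5·4 = 6.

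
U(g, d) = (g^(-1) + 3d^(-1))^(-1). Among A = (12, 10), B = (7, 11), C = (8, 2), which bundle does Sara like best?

Evaluate utility at each bundle:
U(A) = 2.609.
U(B) = 2.406.
U(C) = 0.615.
Highest utility is A, so A ≻ B ≻ C.

Bundle A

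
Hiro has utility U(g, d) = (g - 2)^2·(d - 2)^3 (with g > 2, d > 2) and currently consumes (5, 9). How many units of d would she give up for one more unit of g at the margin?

MU_g = 2·(g−2)·(d−2)^3, MU_d = 3·(g−2)^2·(d−2)^2.
MRS = (2/3)·(d−2)/(g−2).
At (5, 9): MRS = 14/9.
So at (5, 9) the consumer would give up 14/9 units of d for one more unit of g.

MRS = 14/9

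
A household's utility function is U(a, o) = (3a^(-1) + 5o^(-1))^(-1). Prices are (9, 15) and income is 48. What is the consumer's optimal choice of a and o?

a* = 2, o* = 2

For CES with ρ = -1, MRS = (3/5)·(o/a)^2.
Tangency: set MRS = p_a/p_o = 9/15 = 0.6.
So (o/a)^2 = 1; taking the square root, o/a = 1, i.e. o = a.
Substitute into the budget 9·a + 15·o = 48: 24·a = 48, so a* = 2 and o* = 2.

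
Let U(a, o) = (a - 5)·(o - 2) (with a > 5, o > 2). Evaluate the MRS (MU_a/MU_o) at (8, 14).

MU_a = (o−2), MU_o = (a−5).
MRS = (o−2)/(a−5).
At (8, 14): MRS = 4.
That is, one extra unit of a is worth 4 units of o at the margin.

MRS = 4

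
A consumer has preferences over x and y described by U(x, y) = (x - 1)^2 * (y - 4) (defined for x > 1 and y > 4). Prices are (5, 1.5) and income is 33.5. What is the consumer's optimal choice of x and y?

x* = 4, y* = 9

MU_x = 2·(x−1)·(y−4), MU_y = (x−1)^2.
MRS = (2/1)·(y−4)/(x−1).
Tangency: set MRS = p_x/p_y = 5/1.5 = 10/3.
So (2/1)·(y − 4)/(x − 1) = 10/3, i.e. (y − 4) = (5/3)·(x − 1).
Rewrite the budget in excess-of-subsistence terms: 5·(x − 1) + 1.5·(y − 4) = 33.5 − 5·1 − 1.5·4 = 22.5.
Substituting, 7.5·(x − 1) = 22.5, so x − 1 = 3 and x* = 4.
Then y − 4 = (5/3)·3 = 5, so y* = 9.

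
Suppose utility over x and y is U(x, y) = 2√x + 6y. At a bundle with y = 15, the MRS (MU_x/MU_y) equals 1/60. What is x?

x = 100

MU_x = 2/(2√x), MU_y = 6.
MRS = 2/(2√x) ÷ 6.
MRS depends only on x: (1/6)/√x = 1/60 ⇒ √x = (1/6)/(1/60) = 10 ⇒ x = 100.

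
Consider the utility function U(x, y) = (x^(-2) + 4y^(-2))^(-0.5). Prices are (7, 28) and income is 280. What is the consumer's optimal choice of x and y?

x* = 8, y* = 8

For CES with ρ = -2, MRS = (1/4)·(y/x)^3.
Tangency: set MRS = p_x/p_y = 7/28 = 0.25.
So (y/x)^3 = 1; taking the cube root, y/x = 1, i.e. y = x.
Substitute into the budget 7·x + 28·y = 280: 35·x = 280, so x* = 8 and y* = 8.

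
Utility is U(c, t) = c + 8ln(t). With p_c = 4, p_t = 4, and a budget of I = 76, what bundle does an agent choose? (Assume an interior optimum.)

c* = 11, t* = 8

MU_c = 1, MU_t = 8/t.
MRS = 1 ÷ (8/t).
Tangency: set MRS = p_c/p_t = 4/4 = 1.
MRS depends only on t: 0.125·t = 1 ⇒ t* = 1/0.125 = 8.
From the budget, 4·c = 76 − 4·8 = 44, so c* = 11.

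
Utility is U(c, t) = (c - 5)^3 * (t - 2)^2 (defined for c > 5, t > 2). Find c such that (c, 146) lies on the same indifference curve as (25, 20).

U(25, 20) = 2592000.
Set U(c, 146) = 2592000 and solve.
With t = 146: (146 − 2)^2 = 20736, so (c − 5)^3 = 2592000/20736 = 125.
Taking the cube root (with c > 5): c − 5 = 5, so c = 10.
Check: U(10, 146) = 2592000.

c = 10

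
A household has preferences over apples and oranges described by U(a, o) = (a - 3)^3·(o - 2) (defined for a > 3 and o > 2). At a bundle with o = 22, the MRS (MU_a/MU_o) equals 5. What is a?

MU_a = 3·(a−3)^2·(o−2), MU_o = (a−3)^3.
MRS = (3/1)·(o−2)/(a−3).
Substitute o = 22: MRS = 60/(a − 3). Setting this equal to 5 gives a − 3 = 60/5 = 12, so a = 15.

a = 15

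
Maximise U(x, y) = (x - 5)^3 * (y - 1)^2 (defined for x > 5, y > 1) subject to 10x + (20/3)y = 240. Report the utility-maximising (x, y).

MU_x = 3·(x−5)^2·(y−1)^2, MU_y = 2·(x−5)^3·(y−1).
MRS = (3/2)·(y−1)/(x−5).
Tangency: set MRS = p_x/p_y = 10/(20/3) = 1.5.
So (3/2)·(y − 1)/(x − 5) = 1.5, i.e. (y − 1) = (x − 5).
Rewrite the budget in excess-of-subsistence terms: 10·(x − 5) + (20/3)·(y − 1) = 240 − 10·5 − (20/3)·1 = 550/3.
Substituting, (50/3)·(x − 5) = 550/3, so x − 5 = 11 and x* = 16.
Then y − 1 = 11, so y* = 12.

x* = 16, y* = 12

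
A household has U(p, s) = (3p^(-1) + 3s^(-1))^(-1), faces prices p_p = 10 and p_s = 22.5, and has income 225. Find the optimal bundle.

p* = 9, s* = 6

For CES with ρ = -1, MRS = (s/p)^2.
Tangency: set MRS = p_p/p_s = 10/22.5 = 4/9.
So (s/p)^2 = 4/9; taking the square root, s/p = 2/3, i.e. s = (2/3)·p.
Substitute into the budget 10·p + 22.5·s = 225: 25·p = 225, so p* = 9 and s* = (2/3)·9 = 6.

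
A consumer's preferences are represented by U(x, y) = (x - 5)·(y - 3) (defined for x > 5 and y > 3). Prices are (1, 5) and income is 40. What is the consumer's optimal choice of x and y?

x* = 15, y* = 5

MU_x = (y−3), MU_y = (x−5).
MRS = (y−3)/(x−5).
Tangency: set MRS = p_x/p_y = 1/5 = 0.2.
So (y − 3)/(x − 5) = 0.2, i.e. (y − 3) = 0.2·(x − 5).
Rewrite the budget in excess-of-subsistence terms: 1·(x − 5) + 5·(y − 3) = 40 − 1·5 − 5·3 = 20.
Substituting, 2·(x − 5) = 20, so x − 5 = 10 and x* = 15.
Then y − 3 = 0.2·10 = 2, so y* = 5.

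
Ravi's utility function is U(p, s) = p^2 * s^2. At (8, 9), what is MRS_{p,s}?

MU_p = 2·p·s^2 and MU_s = 2·p^2·s.
MRS = MU_p/MU_s = s/p.
At (8, 9): MRS = 1.125.
So at (8, 9) the consumer would give up 1.125 units of s for one more unit of p.

MRS = 1.125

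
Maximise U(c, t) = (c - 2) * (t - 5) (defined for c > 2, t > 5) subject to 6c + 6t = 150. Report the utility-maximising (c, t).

MU_c = (t−5), MU_t = (c−2).
MRS = (t−5)/(c−2).
Tangency: set MRS = p_c/p_t = 6/6 = 1.
So (t − 5)/(c − 2) = 1, i.e. (t − 5) = (c − 2).
Rewrite the budget in excess-of-subsistence terms: 6·(c − 2) + 6·(t − 5) = 150 − 6·2 − 6·5 = 108.
Substituting, 12·(c − 2) = 108, so c − 2 = 9 and c* = 11.
Then t − 5 = 9, so t* = 14.

c* = 11, t* = 14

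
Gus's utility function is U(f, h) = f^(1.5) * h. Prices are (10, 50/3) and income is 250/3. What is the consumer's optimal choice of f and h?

f* = 5, h* = 2

MU_f = 1.5·√f·h and MU_h = f^(1.5).
MRS = MU_f/MU_h = (1.5)·h/f.
Tangency: set MRS = p_f/p_h = 10/(50/3) = 0.6.
So (1.5)·h/f = 0.6, i.e. h = 0.4·f.
Substitute into the budget 10·f + (50/3)·h = 250/3: (50/3)·f = 250/3, so f* = 5.
Then h* = 0.4·5 = 2.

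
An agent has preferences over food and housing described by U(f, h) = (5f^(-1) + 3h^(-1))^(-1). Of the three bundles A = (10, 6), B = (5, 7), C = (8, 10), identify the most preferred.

Evaluate utility at each bundle:
U(A) = 1.000.
U(B) = 0.700.
U(C) = 1.081.
Highest utility is C, so C ≻ A ≻ B.

Bundle C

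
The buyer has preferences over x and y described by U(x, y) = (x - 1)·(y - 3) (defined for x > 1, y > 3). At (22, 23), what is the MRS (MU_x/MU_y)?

MRS = 20/21

MU_x = (y−3), MU_y = (x−1).
MRS = (y−3)/(x−1).
At (22, 23): MRS = 20/21.
The indifference curve has slope −20/21 at this bundle.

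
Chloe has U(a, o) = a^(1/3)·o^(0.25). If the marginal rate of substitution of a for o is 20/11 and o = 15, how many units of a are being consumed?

a = 11

MU_a = 1/3·a^(-2/3)·o^(0.25) and MU_o = 0.25·a^(1/3)·o^(-0.75).
MRS = MU_a/MU_o = (4/3)·o/a.
Substitute o = 15: MRS = 20/a. Setting 20/a = 20/11 gives a = 20/(20/11) = 11.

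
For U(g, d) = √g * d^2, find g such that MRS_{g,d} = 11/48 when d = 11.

g = 12

MU_g = 0.5·g^(-0.5)·d^2 and MU_d = 2·√g·d.
MRS = MU_g/MU_d = (0.25)·d/g.
Substitute d = 11: MRS = 2.75/g. Setting 2.75/g = 11/48 gives g = 2.75/(11/48) = 12.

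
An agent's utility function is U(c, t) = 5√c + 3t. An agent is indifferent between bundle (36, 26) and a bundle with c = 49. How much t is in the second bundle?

t = 73/3

U(36, 26) = 108.
Set U(49, t) = 108 and solve.
With c = 49: √49 = 7, so 3t = 108 − 5·7 = 73 and t = 73/3.
Check: U(49, 73/3) = 108.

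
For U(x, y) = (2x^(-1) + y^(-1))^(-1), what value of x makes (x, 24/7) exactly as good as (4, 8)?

U depends on (x, y) only through S = 2x^(-1) + y^(-1), so equal utility means equal S. At (4, 8): S = 0.625.
With y = 24/7: (24/7)^(-1) = 7/24, so 2x^(-1) = 0.625 − 7/24 = 1/3, i.e. x^(-1) = 1/6.
Hence x = 1/(1/6) = 6.
Check: U(6, 24/7) = 1.6.

x = 6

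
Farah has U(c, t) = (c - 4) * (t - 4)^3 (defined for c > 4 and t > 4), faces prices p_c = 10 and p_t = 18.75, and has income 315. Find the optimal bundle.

MU_c = (t−4)^3, MU_t = 3·(c−4)·(t−4)^2.
MRS = (1/3)·(t−4)/(c−4).
Tangency: set MRS = p_c/p_t = 10/18.75 = 8/15.
So (1/3)·(t − 4)/(c − 4) = 8/15, i.e. (t − 4) = 1.6·(c − 4).
Rewrite the budget in excess-of-subsistence terms: 10·(c − 4) + 18.75·(t − 4) = 315 − 10·4 − 18.75·4 = 200.
Substituting, 40·(c − 4) = 200, so c − 4 = 5 and c* = 9.
Then t − 4 = 1.6·5 = 8, so t* = 12.

c* = 9, t* = 12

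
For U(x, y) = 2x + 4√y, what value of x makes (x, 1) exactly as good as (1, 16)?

x = 7

U(1, 16) = 18.
Set U(x, 1) = 18 and solve.
With y = 1: √1 = 1, so 2x = 18 − 4·1 = 14 and x = 7.
Check: U(7, 1) = 18.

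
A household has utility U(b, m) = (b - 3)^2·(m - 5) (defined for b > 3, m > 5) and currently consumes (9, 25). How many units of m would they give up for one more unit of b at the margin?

MRS = 20/3

MU_b = 2·(b−3)·(m−5), MU_m = (b−3)^2.
MRS = (2/1)·(m−5)/(b−3).
At (9, 25): MRS = 20/3.
So at (9, 25) the consumer would give up 20/3 units of m for one more unit of b.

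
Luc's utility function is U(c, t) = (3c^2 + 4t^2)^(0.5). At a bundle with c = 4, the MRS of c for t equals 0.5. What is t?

For CES with ρ = 2, MRS = (3/4)·(t/c)^(-1).
Setting (3/4)·(t/4)^(-1) = 0.5 gives (t/4)^(-1) = 2/3, so t/4 = 1.5 and t = 6.

t = 6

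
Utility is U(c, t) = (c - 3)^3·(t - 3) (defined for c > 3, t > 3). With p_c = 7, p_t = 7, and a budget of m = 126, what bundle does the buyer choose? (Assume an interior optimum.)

c* = 12, t* = 6

MU_c = 3·(c−3)^2·(t−3), MU_t = (c−3)^3.
MRS = (3/1)·(t−3)/(c−3).
Tangency: set MRS = p_c/p_t = 7/7 = 1.
So (3/1)·(t − 3)/(c − 3) = 1, i.e. (t − 3) = (1/3)·(c − 3).
Rewrite the budget in excess-of-subsistence terms: 7·(c − 3) + 7·(t − 3) = 126 − 7·3 − 7·3 = 84.
Substituting, (28/3)·(c − 3) = 84, so c − 3 = 9 and c* = 12.
Then t − 3 = (1/3)·9 = 3, so t* = 6.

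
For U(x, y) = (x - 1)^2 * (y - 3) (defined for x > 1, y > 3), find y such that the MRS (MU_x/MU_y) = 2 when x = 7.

y = 9

MU_x = 2·(x−1)·(y−3), MU_y = (x−1)^2.
MRS = (2/1)·(y−3)/(x−1).
Substitute x = 7: MRS = (y − 3)/3. Setting this equal to 2 gives y − 3 = 2·3 = 6, so y = 9.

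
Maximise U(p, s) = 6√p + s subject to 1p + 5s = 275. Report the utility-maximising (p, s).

p* = 225, s* = 10

MU_p = 6/(2√p), MU_s = 1.
MRS = 6/(2√p) ÷ 1.
Tangency: set MRS = p_p/p_s = 1/5 = 0.2.
MRS depends only on p: 3/√p = 0.2 ⇒ √p = 3/0.2 = 15 ⇒ p* = 225.
From the budget, 5·s = 275 − 1·225 = 50, so s* = 10.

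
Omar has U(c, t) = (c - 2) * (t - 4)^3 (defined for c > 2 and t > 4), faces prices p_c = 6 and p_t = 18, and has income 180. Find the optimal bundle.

MU_c = (t−4)^3, MU_t = 3·(c−2)·(t−4)^2.
MRS = (1/3)·(t−4)/(c−2).
Tangency: set MRS = p_c/p_t = 6/18 = 1/3.
So (1/3)·(t − 4)/(c − 2) = 1/3, i.e. (t − 4) = (c − 2).
Rewrite the budget in excess-of-subsistence terms: 6·(c − 2) + 18·(t − 4) = 180 − 6·2 − 18·4 = 96.
Substituting, 24·(c − 2) = 96, so c − 2 = 4 and c* = 6.
Then t − 4 = 4, so t* = 8.

c* = 6, t* = 8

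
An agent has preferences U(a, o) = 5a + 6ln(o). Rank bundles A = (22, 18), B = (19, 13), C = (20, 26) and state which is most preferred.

Evaluate utility at each bundle:
U(A) = 127.342.
U(B) = 110.390.
U(C) = 119.549.
Highest utility is A, so A ≻ C ≻ B.

Bundle A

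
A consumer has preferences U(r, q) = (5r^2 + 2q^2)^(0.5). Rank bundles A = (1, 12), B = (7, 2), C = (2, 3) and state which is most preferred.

Evaluate utility at each bundle:
U(A) = 17.117.
U(B) = 15.906.
U(C) = 6.164.
Highest utility is A, so A ≻ B ≻ C.

Bundle A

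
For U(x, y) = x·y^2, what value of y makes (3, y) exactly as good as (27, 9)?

U(27, 9) = 2187.
Set U(3, y) = 2187 and solve.
With x = 3: y^2 = 2187/3 = 729; taking the square root, y = 27.
Check: U(3, 27) = 2187.

y = 27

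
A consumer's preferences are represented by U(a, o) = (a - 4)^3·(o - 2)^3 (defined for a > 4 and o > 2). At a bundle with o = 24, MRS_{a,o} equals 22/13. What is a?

a = 17

MU_a = 3·(a−4)^2·(o−2)^3, MU_o = 3·(a−4)^3·(o−2)^2.
MRS = (o−2)/(a−4).
Substitute o = 24: MRS = 22/(a − 4). Setting this equal to 22/13 gives a − 4 = 22/(22/13) = 13, so a = 17.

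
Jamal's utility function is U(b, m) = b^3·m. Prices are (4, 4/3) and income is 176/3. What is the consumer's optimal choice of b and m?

MU_b = 3·b^2·m and MU_m = b^3.
MRS = MU_b/MU_m = (3/1)·m/b.
Tangency: set MRS = p_b/p_m = 4/(4/3) = 3.
So (3/1)·m/b = 3, i.e. m = b.
Substitute into the budget 4·b + (4/3)·m = 176/3: (16/3)·b = 176/3, so b* = 11.
Then m* = 11.

b* = 11, m* = 11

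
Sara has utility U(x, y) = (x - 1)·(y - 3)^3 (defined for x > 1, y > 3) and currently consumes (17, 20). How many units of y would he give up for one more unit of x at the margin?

MRS = 17/48

MU_x = (y−3)^3, MU_y = 3·(x−1)·(y−3)^2.
MRS = (1/3)·(y−3)/(x−1).
At (17, 20): MRS = 17/48.
The indifference curve has slope −17/48 at this bundle.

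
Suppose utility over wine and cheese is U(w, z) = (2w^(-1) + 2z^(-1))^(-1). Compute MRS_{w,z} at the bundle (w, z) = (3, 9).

For CES with ρ = -1, MRS = (z/w)^2.
At (3, 9): MRS = 9.
That is, one extra unit of w is worth 9 units of z at the margin.

MRS = 9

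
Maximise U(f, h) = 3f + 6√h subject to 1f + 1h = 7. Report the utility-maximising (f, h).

f* = 6, h* = 1

MU_f = 3, MU_h = 6/(2√h).
MRS = 3 ÷ (6/(2√h)).
Tangency: set MRS = p_f/p_h = 1/1 = 1.
MRS depends only on h: √h = 1 ⇒ √h = 1 ⇒ h* = 1.
From the budget, 1·f = 7 − 1·1 = 6, so f* = 6.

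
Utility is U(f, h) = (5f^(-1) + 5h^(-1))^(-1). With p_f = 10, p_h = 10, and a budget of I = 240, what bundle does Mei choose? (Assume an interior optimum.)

For CES with ρ = -1, MRS = (h/f)^2.
Tangency: set MRS = p_f/p_h = 10/10 = 1.
So (h/f)^2 = 1; taking the square root, h/f = 1, i.e. h = f.
Substitute into the budget 10·f + 10·h = 240: 20·f = 240, so f* = 12 and h* = 12.

f* = 12, h* = 12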